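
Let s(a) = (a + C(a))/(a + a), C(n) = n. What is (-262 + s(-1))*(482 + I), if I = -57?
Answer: -110925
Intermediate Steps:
s(a) = 1 (s(a) = (a + a)/(a + a) = (2*a)/((2*a)) = (2*a)*(1/(2*a)) = 1)
(-262 + s(-1))*(482 + I) = (-262 + 1)*(482 - 57) = -261*425 = -110925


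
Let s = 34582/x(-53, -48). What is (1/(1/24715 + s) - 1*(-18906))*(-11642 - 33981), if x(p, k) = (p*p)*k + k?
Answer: -14738933185891398/17091185 ≈ -8.6237e+8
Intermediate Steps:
x(p, k) = k + k*p² (x(p, k) = p²*k + k = k*p² + k = k + k*p²)
s = -17291/67440 (s = 34582/((-48*(1 + (-53)²))) = 34582/((-48*(1 + 2809))) = 34582/((-48*2810)) = 34582/(-134880) = 34582*(-1/134880) = -17291/67440 ≈ -0.25639)
(1/(1/24715 + s) - 1*(-18906))*(-11642 - 33981) = (1/(1/24715 - 17291/67440) - 1*(-18906))*(-11642 - 33981) = (1/(1/24715 - 17291/67440) + 18906)*(-45623) = (1/(-17091185/66671184) + 18906)*(-45623) = (-66671184/17091185 + 18906)*(-45623) = (323059272426/17091185)*(-45623) = -14738933185891398/17091185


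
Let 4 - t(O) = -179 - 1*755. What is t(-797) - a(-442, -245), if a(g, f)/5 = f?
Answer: 2163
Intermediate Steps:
a(g, f) = 5*f
t(O) = 938 (t(O) = 4 - (-179 - 1*755) = 4 - (-179 - 755) = 4 - 1*(-934) = 4 + 934 = 938)
t(-797) - a(-442, -245) = 938 - 5*(-245) = 938 - 1*(-1225) = 938 + 1225 = 2163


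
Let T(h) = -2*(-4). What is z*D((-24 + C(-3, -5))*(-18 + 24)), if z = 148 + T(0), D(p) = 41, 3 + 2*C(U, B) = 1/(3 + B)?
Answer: 6396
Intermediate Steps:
T(h) = 8
C(U, B) = -3/2 + 1/(2*(3 + B))
z = 156 (z = 148 + 8 = 156)
z*D((-24 + C(-3, -5))*(-18 + 24)) = 156*41 = 6396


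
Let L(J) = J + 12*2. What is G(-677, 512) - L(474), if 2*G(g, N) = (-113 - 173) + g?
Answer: -1959/2 ≈ -979.50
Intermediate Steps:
G(g, N) = -143 + g/2 (G(g, N) = ((-113 - 173) + g)/2 = (-286 + g)/2 = -143 + g/2)
L(J) = 24 + J (L(J) = J + 24 = 24 + J)
G(-677, 512) - L(474) = (-143 + (½)*(-677)) - (24 + 474) = (-143 - 677/2) - 1*498 = -963/2 - 498 = -1959/2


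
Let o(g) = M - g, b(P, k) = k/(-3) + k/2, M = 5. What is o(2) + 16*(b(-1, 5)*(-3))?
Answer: -37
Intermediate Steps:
b(P, k) = k/6 (b(P, k) = k*(-⅓) + k*(½) = -k/3 + k/2 = k/6)
o(g) = 5 - g
o(2) + 16*(b(-1, 5)*(-3)) = (5 - 1*2) + 16*(((⅙)*5)*(-3)) = (5 - 2) + 16*((⅚)*(-3)) = 3 + 16*(-5/2) = 3 - 40 = -37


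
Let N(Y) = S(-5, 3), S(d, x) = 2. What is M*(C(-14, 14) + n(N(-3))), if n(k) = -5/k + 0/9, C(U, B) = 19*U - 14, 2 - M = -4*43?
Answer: -49155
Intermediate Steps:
N(Y) = 2
M = 174 (M = 2 - (-4)*43 = 2 - 1*(-172) = 2 + 172 = 174)
C(U, B) = -14 + 19*U
n(k) = -5/k (n(k) = -5/k + 0*(1/9) = -5/k + 0 = -5/k)
M*(C(-14, 14) + n(N(-3))) = 174*((-14 + 19*(-14)) - 5/2) = 174*((-14 - 266) - 5*1/2) = 174*(-280 - 5/2) = 174*(-565/2) = -49155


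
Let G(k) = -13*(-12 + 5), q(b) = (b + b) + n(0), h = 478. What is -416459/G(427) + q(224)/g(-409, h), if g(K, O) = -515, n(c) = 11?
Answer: -214518154/46865 ≈ -4577.4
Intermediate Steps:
q(b) = 11 + 2*b (q(b) = (b + b) + 11 = 2*b + 11 = 11 + 2*b)
G(k) = 91 (G(k) = -13*(-7) = 91)
-416459/G(427) + q(224)/g(-409, h) = -416459/91 + (11 + 2*224)/(-515) = -416459*1/91 + (11 + 448)*(-1/515) = -416459/91 + 459*(-1/515) = -416459/91 - 459/515 = -214518154/46865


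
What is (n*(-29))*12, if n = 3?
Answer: -1044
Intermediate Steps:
(n*(-29))*12 = (3*(-29))*12 = -87*12 = -1044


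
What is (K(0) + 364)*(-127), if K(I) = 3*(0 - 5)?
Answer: -44323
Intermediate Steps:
K(I) = -15 (K(I) = 3*(-5) = -15)
(K(0) + 364)*(-127) = (-15 + 364)*(-127) = 349*(-127) = -44323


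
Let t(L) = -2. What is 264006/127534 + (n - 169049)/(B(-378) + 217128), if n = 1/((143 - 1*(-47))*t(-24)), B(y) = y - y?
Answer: 6795083860613/5261328446880 ≈ 1.2915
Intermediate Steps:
B(y) = 0
n = -1/380 (n = 1/((143 - 1*(-47))*(-2)) = 1/((143 + 47)*(-2)) = 1/(190*(-2)) = 1/(-380) = -1/380 ≈ -0.0026316)
264006/127534 + (n - 169049)/(B(-378) + 217128) = 264006/127534 + (-1/380 - 169049)/(0 + 217128) = 264006*(1/127534) - 64238621/380/217128 = 132003/63767 - 64238621/380*1/217128 = 132003/63767 - 64238621/82508640 = 6795083860613/5261328446880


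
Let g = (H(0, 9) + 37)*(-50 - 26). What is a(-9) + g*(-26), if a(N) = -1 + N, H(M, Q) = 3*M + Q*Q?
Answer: 233158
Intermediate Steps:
H(M, Q) = Q**2 + 3*M (H(M, Q) = 3*M + Q**2 = Q**2 + 3*M)
g = -8968 (g = ((9**2 + 3*0) + 37)*(-50 - 26) = ((81 + 0) + 37)*(-76) = (81 + 37)*(-76) = 118*(-76) = -8968)
a(-9) + g*(-26) = (-1 - 9) - 8968*(-26) = -10 + 233168 = 233158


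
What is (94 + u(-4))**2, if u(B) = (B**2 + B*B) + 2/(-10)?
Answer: 395641/25 ≈ 15826.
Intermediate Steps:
u(B) = -1/5 + 2*B**2 (u(B) = (B**2 + B**2) + 2*(-1/10) = 2*B**2 - 1/5 = -1/5 + 2*B**2)
(94 + u(-4))**2 = (94 + (-1/5 + 2*(-4)**2))**2 = (94 + (-1/5 + 2*16))**2 = (94 + (-1/5 + 32))**2 = (94 + 159/5)**2 = (629/5)**2 = 395641/25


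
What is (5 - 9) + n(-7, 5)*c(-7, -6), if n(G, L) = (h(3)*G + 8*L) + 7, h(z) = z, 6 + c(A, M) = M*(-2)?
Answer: 152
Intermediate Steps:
c(A, M) = -6 - 2*M (c(A, M) = -6 + M*(-2) = -6 - 2*M)
n(G, L) = 7 + 3*G + 8*L (n(G, L) = (3*G + 8*L) + 7 = 7 + 3*G + 8*L)
(5 - 9) + n(-7, 5)*c(-7, -6) = (5 - 9) + (7 + 3*(-7) + 8*5)*(-6 - 2*(-6)) = -4 + (7 - 21 + 40)*(-6 + 12) = -4 + 26*6 = -4 + 156 = 152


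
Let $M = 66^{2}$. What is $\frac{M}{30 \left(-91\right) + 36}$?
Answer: $- \frac{726}{449} \approx -1.6169$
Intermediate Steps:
$M = 4356$
$\frac{M}{30 \left(-91\right) + 36} = \frac{4356}{30 \left(-91\right) + 36} = \frac{4356}{-2730 + 36} = \frac{4356}{-2694} = 4356 \left(- \frac{1}{2694}\right) = - \frac{726}{449}$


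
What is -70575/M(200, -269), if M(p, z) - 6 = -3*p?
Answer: 23525/198 ≈ 118.81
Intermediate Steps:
M(p, z) = 6 - 3*p
-70575/M(200, -269) = -70575/(6 - 3*200) = -70575/(6 - 600) = -70575/(-594) = -70575*(-1/594) = 23525/198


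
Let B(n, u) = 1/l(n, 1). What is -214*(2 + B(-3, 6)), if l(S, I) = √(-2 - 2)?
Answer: -428 + 107*I ≈ -428.0 + 107.0*I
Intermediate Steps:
l(S, I) = 2*I (l(S, I) = √(-4) = 2*I)
B(n, u) = -I/2 (B(n, u) = 1/(2*I) = -I/2)
-214*(2 + B(-3, 6)) = -214*(2 - I/2) = -107*(4 - I) = -428 + 107*I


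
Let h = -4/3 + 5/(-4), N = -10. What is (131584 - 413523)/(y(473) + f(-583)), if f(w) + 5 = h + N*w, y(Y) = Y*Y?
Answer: -3383268/2754617 ≈ -1.2282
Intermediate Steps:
y(Y) = Y**2
h = -31/12 (h = -4*1/3 + 5*(-1/4) = -4/3 - 5/4 = -31/12 ≈ -2.5833)
f(w) = -91/12 - 10*w (f(w) = -5 + (-31/12 - 10*w) = -91/12 - 10*w)
(131584 - 413523)/(y(473) + f(-583)) = (131584 - 413523)/(473**2 + (-91/12 - 10*(-583))) = -281939/(223729 + (-91/12 + 5830)) = -281939/(223729 + 69869/12) = -281939/2754617/12 = -281939*12/2754617 = -3383268/2754617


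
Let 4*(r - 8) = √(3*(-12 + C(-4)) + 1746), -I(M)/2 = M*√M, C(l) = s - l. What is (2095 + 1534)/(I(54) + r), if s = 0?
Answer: 14516/(32 + √1722 - 1296*√6) ≈ -4.6810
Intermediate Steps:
C(l) = -l (C(l) = 0 - l = -l)
I(M) = -2*M^(3/2) (I(M) = -2*M*√M = -2*M^(3/2))
r = 8 + √1722/4 (r = 8 + √(3*(-12 - 1*(-4)) + 1746)/4 = 8 + √(3*(-12 + 4) + 1746)/4 = 8 + √(3*(-8) + 1746)/4 = 8 + √(-24 + 1746)/4 = 8 + √1722/4 ≈ 18.374)
(2095 + 1534)/(I(54) + r) = (2095 + 1534)/(-324*√6 + (8 + √1722/4)) = 3629/(-324*√6 + (8 + √1722/4)) = 3629/(8 - 324*√6 + √1722/4)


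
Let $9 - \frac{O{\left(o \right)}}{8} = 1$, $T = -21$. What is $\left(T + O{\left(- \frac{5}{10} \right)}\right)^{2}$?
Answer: $1849$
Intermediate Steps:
$O{\left(o \right)} = 64$ ($O{\left(o \right)} = 72 - 8 = 64$)
$\left(T + O{\left(- \frac{5}{10} \right)}\right)^{2} = \left(-21 + 64\right)^{2} = 43^{2} = 1849$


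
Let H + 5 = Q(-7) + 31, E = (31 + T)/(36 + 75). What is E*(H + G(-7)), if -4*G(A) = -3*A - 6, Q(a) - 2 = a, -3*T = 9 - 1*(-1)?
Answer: 1909/444 ≈ 4.2995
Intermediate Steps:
T = -10/3 (T = -(9 - 1*(-1))/3 = -(9 + 1)/3 = -1/3*10 = -10/3 ≈ -3.3333)
Q(a) = 2 + a
G(A) = 3/2 + 3*A/4 (G(A) = -(-3*A - 6)/4 = -(-6 - 3*A)/4 = 3/2 + 3*A/4)
E = 83/333 (E = (31 - 10/3)/(36 + 75) = (83/3)/111 = (83/3)*(1/111) = 83/333 ≈ 0.24925)
H = 21 (H = -5 + ((2 - 7) + 31) = -5 + (-5 + 31) = -5 + 26 = 21)
E*(H + G(-7)) = 83*(21 + (3/2 + (3/4)*(-7)))/333 = 83*(21 + (3/2 - 21/4))/333 = 83*(21 - 15/4)/333 = (83/333)*(69/4) = 1909/444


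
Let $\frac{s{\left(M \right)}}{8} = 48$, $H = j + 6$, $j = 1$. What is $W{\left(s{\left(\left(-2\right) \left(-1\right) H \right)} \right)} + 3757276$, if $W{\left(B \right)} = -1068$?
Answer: $3756208$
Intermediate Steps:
$H = 7$ ($H = 1 + 6 = 7$)
$s{\left(M \right)} = 384$ ($s{\left(M \right)} = 8 \cdot 48 = 384$)
$W{\left(s{\left(\left(-2\right) \left(-1\right) H \right)} \right)} + 3757276 = -1068 + 3757276 = 3756208$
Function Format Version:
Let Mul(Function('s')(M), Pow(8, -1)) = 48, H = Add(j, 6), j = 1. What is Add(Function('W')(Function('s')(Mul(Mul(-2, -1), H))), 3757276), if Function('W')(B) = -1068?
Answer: 3756208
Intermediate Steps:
H = 7 (H = Add(1, 6) = 7)
Function('s')(M) = 384 (Function('s')(M) = Mul(8, 48) = 384)
Add(Function('W')(Function('s')(Mul(Mul(-2, -1), H))), 3757276) = Add(-1068, 3757276) = 3756208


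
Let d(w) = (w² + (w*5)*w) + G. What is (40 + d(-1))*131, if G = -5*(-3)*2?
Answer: 9956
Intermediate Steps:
G = 30 (G = 15*2 = 30)
d(w) = 30 + 6*w² (d(w) = (w² + (w*5)*w) + 30 = (w² + (5*w)*w) + 30 = (w² + 5*w²) + 30 = 6*w² + 30 = 30 + 6*w²)
(40 + d(-1))*131 = (40 + (30 + 6*(-1)²))*131 = (40 + (30 + 6*1))*131 = (40 + (30 + 6))*131 = (40 + 36)*131 = 76*131 = 9956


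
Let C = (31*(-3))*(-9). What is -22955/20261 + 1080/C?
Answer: 98835/628091 ≈ 0.15736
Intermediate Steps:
C = 837 (C = -93*(-9) = 837)
-22955/20261 + 1080/C = -22955/20261 + 1080/837 = -22955*1/20261 + 1080*(1/837) = -22955/20261 + 40/31 = 98835/628091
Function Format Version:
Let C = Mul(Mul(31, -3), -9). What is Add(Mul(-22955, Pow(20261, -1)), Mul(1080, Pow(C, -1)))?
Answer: Rational(98835, 628091) ≈ 0.15736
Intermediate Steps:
C = 837 (C = Mul(-93, -9) = 837)
Add(Mul(-22955, Pow(20261, -1)), Mul(1080, Pow(C, -1))) = Add(Mul(-22955, Pow(20261, -1)), Mul(1080, Pow(837, -1))) = Add(Mul(-22955, Rational(1, 20261)), Mul(1080, Rational(1, 837))) = Add(Rational(-22955, 20261), Rational(40, 31)) = Rational(98835, 628091)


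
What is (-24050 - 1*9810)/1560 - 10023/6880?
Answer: -6214817/268320 ≈ -23.162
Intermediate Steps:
(-24050 - 1*9810)/1560 - 10023/6880 = (-24050 - 9810)*(1/1560) - 10023*1/6880 = -33860*1/1560 - 10023/6880 = -1693/78 - 10023/6880 = -6214817/268320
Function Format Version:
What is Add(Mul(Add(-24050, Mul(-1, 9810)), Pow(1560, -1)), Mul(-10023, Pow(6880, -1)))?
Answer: Rational(-6214817, 268320) ≈ -23.162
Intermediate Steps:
Add(Mul(Add(-24050, Mul(-1, 9810)), Pow(1560, -1)), Mul(-10023, Pow(6880, -1))) = Add(Mul(Add(-24050, -9810), Rational(1, 1560)), Mul(-10023, Rational(1, 6880))) = Add(Mul(-33860, Rational(1, 1560)), Rational(-10023, 6880)) = Add(Rational(-1693, 78), Rational(-10023, 6880)) = Rational(-6214817, 268320)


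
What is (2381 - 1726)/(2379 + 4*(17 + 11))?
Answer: 655/2491 ≈ 0.26295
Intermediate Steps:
(2381 - 1726)/(2379 + 4*(17 + 11)) = 655/(2379 + 4*28) = 655/(2379 + 112) = 655/2491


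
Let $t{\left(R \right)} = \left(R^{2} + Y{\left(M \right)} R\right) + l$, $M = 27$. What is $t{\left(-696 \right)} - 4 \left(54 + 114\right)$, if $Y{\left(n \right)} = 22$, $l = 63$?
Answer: $468495$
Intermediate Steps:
$t{\left(R \right)} = 63 + R^{2} + 22 R$ ($t{\left(R \right)} = \left(R^{2} + 22 R\right) + 63 = 63 + R^{2} + 22 R$)
$t{\left(-696 \right)} - 4 \left(54 + 114\right) = \left(63 + \left(-696\right)^{2} + 22 \left(-696\right)\right) - 4 \left(54 + 114\right) = \left(63 + 484416 - 15312\right) - 672 = 469167 - 672 = 468495$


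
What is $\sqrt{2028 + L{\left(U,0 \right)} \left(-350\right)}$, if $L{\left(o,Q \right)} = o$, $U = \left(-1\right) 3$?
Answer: $9 \sqrt{38} \approx 55.48$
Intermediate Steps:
$U = -3$
$\sqrt{2028 + L{\left(U,0 \right)} \left(-350\right)} = \sqrt{2028 - -1050} = \sqrt{2028 + 1050} = \sqrt{3078} = 9 \sqrt{38}$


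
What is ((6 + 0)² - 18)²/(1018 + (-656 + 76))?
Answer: 54/73 ≈ 0.73973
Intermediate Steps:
((6 + 0)² - 18)²/(1018 + (-656 + 76)) = (6² - 18)²/(1018 - 580) = (36 - 18)²/438 = (1/438)*18² = (1/438)*324 = 54/73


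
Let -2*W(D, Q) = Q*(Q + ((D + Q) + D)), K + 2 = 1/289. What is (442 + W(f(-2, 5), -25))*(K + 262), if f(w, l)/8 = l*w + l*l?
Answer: 211672197/289 ≈ 7.3243e+5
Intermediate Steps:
f(w, l) = 8*l² + 8*l*w (f(w, l) = 8*(l*w + l*l) = 8*(l*w + l²) = 8*(l² + l*w) = 8*l² + 8*l*w)
K = -577/289 (K = -2 + 1/289 = -577/289 ≈ -1.9965)
W(D, Q) = -Q*(2*D + 2*Q)/2 (W(D, Q) = -Q*(Q + ((D + Q) + D))/2 = -Q*(Q + (Q + 2*D))/2 = -Q*(2*D + 2*Q)/2)
(442 + W(f(-2, 5), -25))*(K + 262) = (442 - 1*(-25)*(8*5*(5 - 2) - 25))*(-577/289 + 262) = (442 - 1*(-25)*(8*5*3 - 25))*(75141/289) = (442 - 1*(-25)*(120 - 25))*(75141/289) = (442 - 1*(-25)*95)*(75141/289) = (442 + 2375)*(75141/289) = 2817*(75141/289) = 211672197/289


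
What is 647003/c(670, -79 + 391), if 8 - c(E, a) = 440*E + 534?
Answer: -647003/295326 ≈ -2.1908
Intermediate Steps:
c(E, a) = -526 - 440*E (c(E, a) = 8 - (440*E + 534) = 8 - (534 + 440*E) = 8 + (-534 - 440*E) = -526 - 440*E)
647003/c(670, -79 + 391) = 647003/(-526 - 440*670) = 647003/(-526 - 294800) = 647003/(-295326) = 647003*(-1/295326) = -647003/295326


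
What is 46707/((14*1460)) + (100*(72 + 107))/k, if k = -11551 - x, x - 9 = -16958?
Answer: 309000193/55167560 ≈ 5.6011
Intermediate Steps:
x = -16949 (x = 9 - 16958 = -16949)
k = 5398 (k = -11551 - 1*(-16949) = -11551 + 16949 = 5398)
46707/((14*1460)) + (100*(72 + 107))/k = 46707/((14*1460)) + (100*(72 + 107))/5398 = 46707/20440 + (100*179)*(1/5398) = 46707*(1/20440) + 17900*(1/5398) = 46707/20440 + 8950/2699 = 309000193/55167560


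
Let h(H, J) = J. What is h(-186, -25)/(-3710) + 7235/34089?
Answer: 5538815/25294038 ≈ 0.21898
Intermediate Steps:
h(-186, -25)/(-3710) + 7235/34089 = -25/(-3710) + 7235/34089 = -25*(-1/3710) + 7235*(1/34089) = 5/742 + 7235/34089 = 5538815/25294038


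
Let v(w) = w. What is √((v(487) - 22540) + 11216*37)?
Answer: √392939 ≈ 626.85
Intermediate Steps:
√((v(487) - 22540) + 11216*37) = √((487 - 22540) + 11216*37) = √(-22053 + 414992) = √392939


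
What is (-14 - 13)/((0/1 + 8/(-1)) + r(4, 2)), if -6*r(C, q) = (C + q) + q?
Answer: 81/28 ≈ 2.8929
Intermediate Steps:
r(C, q) = -q/3 - C/6 (r(C, q) = -((C + q) + q)/6 = -(C + 2*q)/6 = -q/3 - C/6)
(-14 - 13)/((0/1 + 8/(-1)) + r(4, 2)) = (-14 - 13)/((0/1 + 8/(-1)) + (-⅓*2 - ⅙*4)) = -27/((0*1 + 8*(-1)) + (-⅔ - ⅔)) = -27/((0 - 8) - 4/3) = -27/(-8 - 4/3) = -27/(-28/3) = -27*(-3/28) = 81/28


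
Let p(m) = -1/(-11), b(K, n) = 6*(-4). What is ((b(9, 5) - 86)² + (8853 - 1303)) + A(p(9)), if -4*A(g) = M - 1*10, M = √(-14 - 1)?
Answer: 39305/2 - I*√15/4 ≈ 19653.0 - 0.96825*I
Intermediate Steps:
b(K, n) = -24
M = I*√15 (M = √(-15) = I*√15 ≈ 3.873*I)
p(m) = 1/11 (p(m) = -1*(-1/11) = 1/11)
A(g) = 5/2 - I*√15/4 (A(g) = -(I*√15 - 1*10)/4 = -(I*√15 - 10)/4 = -(-10 + I*√15)/4 = 5/2 - I*√15/4)
((b(9, 5) - 86)² + (8853 - 1303)) + A(p(9)) = ((-24 - 86)² + (8853 - 1303)) + (5/2 - I*√15/4) = ((-110)² + 7550) + (5/2 - I*√15/4) = (12100 + 7550) + (5/2 - I*√15/4) = 19650 + (5/2 - I*√15/4) = 39305/2 - I*√15/4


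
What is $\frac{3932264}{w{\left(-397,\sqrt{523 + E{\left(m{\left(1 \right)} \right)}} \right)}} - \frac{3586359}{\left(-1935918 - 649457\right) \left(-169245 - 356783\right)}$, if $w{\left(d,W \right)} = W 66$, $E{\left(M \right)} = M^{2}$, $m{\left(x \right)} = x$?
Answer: $- \frac{3586359}{1359979640500} + \frac{983066 \sqrt{131}}{4323} \approx 2602.8$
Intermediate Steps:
$w{\left(d,W \right)} = 66 W$
$\frac{3932264}{w{\left(-397,\sqrt{523 + E{\left(m{\left(1 \right)} \right)}} \right)}} - \frac{3586359}{\left(-1935918 - 649457\right) \left(-169245 - 356783\right)} = \frac{3932264}{66 \sqrt{523 + 1^{2}}} - \frac{3586359}{\left(-1935918 - 649457\right) \left(-169245 - 356783\right)} = \frac{3932264}{66 \sqrt{523 + 1}} - \frac{3586359}{\left(-2585375\right) \left(-526028\right)} = \frac{3932264}{66 \sqrt{524}} - \frac{3586359}{1359979640500} = \frac{3932264}{66 \cdot 2 \sqrt{131}} - \frac{3586359}{1359979640500} = \frac{3932264}{132 \sqrt{131}} - \frac{3586359}{1359979640500} = 3932264 \frac{\sqrt{131}}{17292} - \frac{3586359}{1359979640500} = \frac{983066 \sqrt{131}}{4323} - \frac{3586359}{1359979640500} = - \frac{3586359}{1359979640500} + \frac{983066 \sqrt{131}}{4323}$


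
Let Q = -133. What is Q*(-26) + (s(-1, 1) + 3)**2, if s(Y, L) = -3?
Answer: 3458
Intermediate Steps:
Q*(-26) + (s(-1, 1) + 3)**2 = -133*(-26) + (-3 + 3)**2 = 3458 + 0**2 = 3458 + 0 = 3458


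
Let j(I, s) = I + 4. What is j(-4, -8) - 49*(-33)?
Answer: 1617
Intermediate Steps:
j(I, s) = 4 + I
j(-4, -8) - 49*(-33) = (4 - 4) - 49*(-33) = 0 + 1617 = 1617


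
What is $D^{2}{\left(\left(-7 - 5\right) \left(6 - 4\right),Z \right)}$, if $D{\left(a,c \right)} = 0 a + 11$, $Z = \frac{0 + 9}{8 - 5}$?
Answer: $121$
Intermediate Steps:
$Z = 3$ ($Z = \frac{9}{3} = 9 \cdot \frac{1}{3} = 3$)
$D{\left(a,c \right)} = 11$ ($D{\left(a,c \right)} = 0 + 11 = 11$)
$D^{2}{\left(\left(-7 - 5\right) \left(6 - 4\right),Z \right)} = 11^{2} = 121$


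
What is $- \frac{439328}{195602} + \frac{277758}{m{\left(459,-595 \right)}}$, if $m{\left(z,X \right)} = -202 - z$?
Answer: $- \frac{27310208062}{64646461} \approx -422.45$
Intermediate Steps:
$- \frac{439328}{195602} + \frac{277758}{m{\left(459,-595 \right)}} = - \frac{439328}{195602} + \frac{277758}{-202 - 459} = \left(-439328\right) \frac{1}{195602} + \frac{277758}{-202 - 459} = - \frac{219664}{97801} + \frac{277758}{-661} = - \frac{219664}{97801} + 277758 \left(- \frac{1}{661}\right) = - \frac{219664}{97801} - \frac{277758}{661} = - \frac{27310208062}{64646461}$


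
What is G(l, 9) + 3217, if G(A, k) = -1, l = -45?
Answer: 3216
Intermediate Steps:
G(l, 9) + 3217 = -1 + 3217 = 3216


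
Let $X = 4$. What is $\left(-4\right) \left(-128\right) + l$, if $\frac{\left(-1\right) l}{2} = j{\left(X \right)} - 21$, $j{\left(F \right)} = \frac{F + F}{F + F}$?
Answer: $552$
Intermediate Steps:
$j{\left(F \right)} = 1$ ($j{\left(F \right)} = \frac{2 F}{2 F} = 2 F \frac{1}{2 F} = 1$)
$l = 40$ ($l = - 2 \left(1 - 21\right) = \left(-2\right) \left(-20\right) = 40$)
$\left(-4\right) \left(-128\right) + l = \left(-4\right) \left(-128\right) + 40 = 512 + 40 = 552$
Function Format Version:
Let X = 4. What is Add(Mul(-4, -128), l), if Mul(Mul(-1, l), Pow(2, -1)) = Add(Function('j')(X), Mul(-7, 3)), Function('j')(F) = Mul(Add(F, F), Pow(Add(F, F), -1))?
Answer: 552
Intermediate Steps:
Function('j')(F) = 1 (Function('j')(F) = Mul(Mul(2, F), Pow(Mul(2, F), -1)) = Mul(Mul(2, F), Mul(Rational(1, 2), Pow(F, -1))) = 1)
l = 40 (l = Mul(-2, Add(1, Mul(-7, 3))) = Mul(-2, Add(1, -21)) = Mul(-2, -20) = 40)
Add(Mul(-4, -128), l) = Add(Mul(-4, -128), 40) = Add(512, 40) = 552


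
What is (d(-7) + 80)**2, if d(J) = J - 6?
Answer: 4489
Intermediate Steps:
d(J) = -6 + J
(d(-7) + 80)**2 = ((-6 - 7) + 80)**2 = (-13 + 80)**2 = 67**2 = 4489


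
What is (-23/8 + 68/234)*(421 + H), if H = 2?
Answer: -113693/104 ≈ -1093.2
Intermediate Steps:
(-23/8 + 68/234)*(421 + H) = (-23/8 + 68/234)*(421 + 2) = (-23*⅛ + 68*(1/234))*423 = (-23/8 + 34/117)*423 = -2419/936*423 = -113693/104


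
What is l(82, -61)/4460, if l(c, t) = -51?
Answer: -51/4460 ≈ -0.011435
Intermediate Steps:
l(82, -61)/4460 = -51/4460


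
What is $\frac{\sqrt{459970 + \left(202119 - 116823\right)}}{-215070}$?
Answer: $- \frac{\sqrt{545266}}{215070} \approx -0.0034334$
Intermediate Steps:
$\frac{\sqrt{459970 + \left(202119 - 116823\right)}}{-215070} = \sqrt{459970 + 85296} \left(- \frac{1}{215070}\right) = \sqrt{545266} \left(- \frac{1}{215070}\right) = - \frac{\sqrt{545266}}{215070}$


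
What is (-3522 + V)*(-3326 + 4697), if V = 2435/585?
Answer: -188095259/39 ≈ -4.8230e+6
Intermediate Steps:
V = 487/117 (V = 2435*(1/585) = 487/117 ≈ 4.1624)
(-3522 + V)*(-3326 + 4697) = (-3522 + 487/117)*(-3326 + 4697) = -411587/117*1371 = -188095259/39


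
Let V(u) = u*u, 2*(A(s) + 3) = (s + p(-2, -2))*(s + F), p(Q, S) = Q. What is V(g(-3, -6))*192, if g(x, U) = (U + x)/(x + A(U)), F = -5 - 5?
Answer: 3888/841 ≈ 4.6231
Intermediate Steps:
F = -10
A(s) = -3 + (-10 + s)*(-2 + s)/2 (A(s) = -3 + ((s - 2)*(s - 10))/2 = -3 + ((-2 + s)*(-10 + s))/2 = -3 + ((-10 + s)*(-2 + s))/2 = -3 + (-10 + s)*(-2 + s)/2)
g(x, U) = (U + x)/(7 + x + U²/2 - 6*U) (g(x, U) = (U + x)/(x + (7 + U²/2 - 6*U)) = (U + x)/(7 + x + U²/2 - 6*U))
V(u) = u²
V(g(-3, -6))*192 = (2*(-6 - 3)/(14 + (-6)² - 12*(-6) + 2*(-3)))²*192 = (2*(-9)/(14 + 36 + 72 - 6))²*192 = (2*(-9)/116)²*192 = (2*(1/116)*(-9))²*192 = (-9/58)²*192 = (81/3364)*192 = 3888/841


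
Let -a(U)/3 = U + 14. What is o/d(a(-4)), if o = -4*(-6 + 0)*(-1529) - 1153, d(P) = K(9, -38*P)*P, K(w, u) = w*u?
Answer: 37849/307800 ≈ 0.12297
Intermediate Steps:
a(U) = -42 - 3*U (a(U) = -3*(U + 14) = -3*(14 + U) = -42 - 3*U)
K(w, u) = u*w
d(P) = -342*P² (d(P) = (-38*P*9)*P = (-342*P)*P = -342*P²)
o = -37849 (o = -4*(-6)*(-1529) - 1153 = 24*(-1529) - 1153 = -36696 - 1153 = -37849)
o/d(a(-4)) = -37849*(-1/(342*(-42 - 3*(-4))²)) = -37849*(-1/(342*(-42 + 12)²)) = -37849/((-342*(-30)²)) = -37849/((-342*900)) = -37849/(-307800) = -37849*(-1/307800) = 37849/307800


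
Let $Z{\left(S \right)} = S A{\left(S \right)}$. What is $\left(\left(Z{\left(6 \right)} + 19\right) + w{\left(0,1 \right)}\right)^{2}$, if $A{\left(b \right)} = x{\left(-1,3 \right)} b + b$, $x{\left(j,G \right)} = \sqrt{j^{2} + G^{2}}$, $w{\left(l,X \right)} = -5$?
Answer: $15460 + 3600 \sqrt{10} \approx 26844.0$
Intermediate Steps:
$x{\left(j,G \right)} = \sqrt{G^{2} + j^{2}}$
$A{\left(b \right)} = b + b \sqrt{10}$ ($A{\left(b \right)} = \sqrt{3^{2} + \left(-1\right)^{2}} b + b = \sqrt{9 + 1} b + b = \sqrt{10} b + b = b \sqrt{10} + b = b + b \sqrt{10}$)
$Z{\left(S \right)} = S^{2} \left(1 + \sqrt{10}\right)$ ($Z{\left(S \right)} = S S \left(1 + \sqrt{10}\right) = S^{2} \left(1 + \sqrt{10}\right)$)
$\left(\left(Z{\left(6 \right)} + 19\right) + w{\left(0,1 \right)}\right)^{2} = \left(\left(6^{2} \left(1 + \sqrt{10}\right) + 19\right) - 5\right)^{2} = \left(\left(36 \left(1 + \sqrt{10}\right) + 19\right) - 5\right)^{2} = \left(\left(\left(36 + 36 \sqrt{10}\right) + 19\right) - 5\right)^{2} = \left(\left(55 + 36 \sqrt{10}\right) - 5\right)^{2} = \left(50 + 36 \sqrt{10}\right)^{2}$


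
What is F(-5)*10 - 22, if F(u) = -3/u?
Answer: -16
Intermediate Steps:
F(-5)*10 - 22 = -3/(-5)*10 - 22 = -3*(-⅕)*10 - 22 = (⅗)*10 - 22 = 6 - 22 = -16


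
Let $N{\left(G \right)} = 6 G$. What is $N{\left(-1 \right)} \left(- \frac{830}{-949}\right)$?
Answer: $- \frac{4980}{949} \approx -5.2476$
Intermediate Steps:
$N{\left(-1 \right)} \left(- \frac{830}{-949}\right) = 6 \left(-1\right) \left(- \frac{830}{-949}\right) = - 6 \left(\left(-830\right) \left(- \frac{1}{949}\right)\right) = \left(-6\right) \frac{830}{949} = - \frac{4980}{949}$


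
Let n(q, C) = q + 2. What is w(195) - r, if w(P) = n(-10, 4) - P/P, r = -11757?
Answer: 11748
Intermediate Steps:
n(q, C) = 2 + q
w(P) = -9 (w(P) = (2 - 10) - P/P = -8 - 1*1 = -8 - 1 = -9)
w(195) - r = -9 - 1*(-11757) = -9 + 11757 = 11748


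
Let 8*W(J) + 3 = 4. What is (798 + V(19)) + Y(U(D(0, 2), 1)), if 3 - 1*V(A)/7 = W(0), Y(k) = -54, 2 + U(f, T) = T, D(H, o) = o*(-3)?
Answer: 6113/8 ≈ 764.13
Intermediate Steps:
D(H, o) = -3*o
U(f, T) = -2 + T
W(J) = ⅛ (W(J) = -3/8 + (⅛)*4 = -3/8 + ½ = ⅛)
V(A) = 161/8 (V(A) = 21 - 7*⅛ = 21 - 7/8 = 161/8)
(798 + V(19)) + Y(U(D(0, 2), 1)) = (798 + 161/8) - 54 = 6545/8 - 54 = 6113/8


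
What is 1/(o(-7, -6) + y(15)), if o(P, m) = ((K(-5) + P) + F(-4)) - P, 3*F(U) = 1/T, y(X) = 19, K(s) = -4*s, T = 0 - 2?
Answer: 6/233 ≈ 0.025751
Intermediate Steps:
T = -2
F(U) = -⅙ (F(U) = (⅓)/(-2) = (⅓)*(-½) = -⅙)
o(P, m) = 119/6 (o(P, m) = ((-4*(-5) + P) - ⅙) - P = ((20 + P) - ⅙) - P = (119/6 + P) - P = 119/6)
1/(o(-7, -6) + y(15)) = 1/(119/6 + 19) = 1/(233/6) = 6/233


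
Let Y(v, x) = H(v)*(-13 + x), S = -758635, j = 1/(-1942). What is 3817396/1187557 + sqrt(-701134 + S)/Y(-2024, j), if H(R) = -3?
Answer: 3817396/1187557 + 1942*I*sqrt(1459769)/75741 ≈ 3.2145 + 30.978*I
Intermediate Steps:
j = -1/1942 ≈ -0.00051493
Y(v, x) = 39 - 3*x (Y(v, x) = -3*(-13 + x) = 39 - 3*x)
3817396/1187557 + sqrt(-701134 + S)/Y(-2024, j) = 3817396/1187557 + sqrt(-701134 - 758635)/(39 - 3*(-1/1942)) = 3817396*(1/1187557) + sqrt(-1459769)/(39 + 3/1942) = 3817396/1187557 + (I*sqrt(1459769))/(75741/1942) = 3817396/1187557 + (I*sqrt(1459769))*(1942/75741) = 3817396/1187557 + 1942*I*sqrt(1459769)/75741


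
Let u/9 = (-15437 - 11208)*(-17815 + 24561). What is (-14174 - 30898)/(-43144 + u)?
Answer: 22536/808883837 ≈ 2.7861e-5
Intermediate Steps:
u = -1617724530 (u = 9*((-15437 - 11208)*(-17815 + 24561)) = 9*(-26645*6746) = 9*(-179747170) = -1617724530)
(-14174 - 30898)/(-43144 + u) = (-14174 - 30898)/(-43144 - 1617724530) = -45072/(-1617767674) = -45072*(-1/1617767674) = 22536/808883837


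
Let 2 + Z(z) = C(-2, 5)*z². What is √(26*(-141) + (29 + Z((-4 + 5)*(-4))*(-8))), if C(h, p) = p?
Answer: I*√4261 ≈ 65.276*I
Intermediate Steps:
Z(z) = -2 + 5*z²
√(26*(-141) + (29 + Z((-4 + 5)*(-4))*(-8))) = √(26*(-141) + (29 + (-2 + 5*((-4 + 5)*(-4))²)*(-8))) = √(-3666 + (29 + (-2 + 5*(1*(-4))²)*(-8))) = √(-3666 + (29 + (-2 + 5*(-4)²)*(-8))) = √(-3666 + (29 + (-2 + 5*16)*(-8))) = √(-3666 + (29 + (-2 + 80)*(-8))) = √(-3666 + (29 + 78*(-8))) = √(-3666 + (29 - 624)) = √(-3666 - 595) = √(-4261) = I*√4261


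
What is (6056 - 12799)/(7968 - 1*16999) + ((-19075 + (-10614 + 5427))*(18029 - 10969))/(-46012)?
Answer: 35164266369/9443963 ≈ 3723.5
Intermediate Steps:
(6056 - 12799)/(7968 - 1*16999) + ((-19075 + (-10614 + 5427))*(18029 - 10969))/(-46012) = -6743/(7968 - 16999) + ((-19075 - 5187)*7060)*(-1/46012) = -6743/(-9031) - 24262*7060*(-1/46012) = -6743*(-1/9031) - 171289720*(-1/46012) = 613/821 + 42822430/11503 = 35164266369/9443963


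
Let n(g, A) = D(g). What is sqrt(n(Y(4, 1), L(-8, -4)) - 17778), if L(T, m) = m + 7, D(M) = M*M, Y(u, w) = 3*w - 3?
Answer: I*sqrt(17778) ≈ 133.33*I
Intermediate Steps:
Y(u, w) = -3 + 3*w
D(M) = M**2
L(T, m) = 7 + m
n(g, A) = g**2
sqrt(n(Y(4, 1), L(-8, -4)) - 17778) = sqrt((-3 + 3*1)**2 - 17778) = sqrt((-3 + 3)**2 - 17778) = sqrt(0**2 - 17778) = sqrt(0 - 17778) = sqrt(-17778) = I*sqrt(17778)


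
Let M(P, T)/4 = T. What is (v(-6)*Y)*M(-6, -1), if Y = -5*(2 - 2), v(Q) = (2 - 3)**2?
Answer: 0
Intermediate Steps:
M(P, T) = 4*T
v(Q) = 1 (v(Q) = (-1)**2 = 1)
Y = 0 (Y = -5*0 = 0)
(v(-6)*Y)*M(-6, -1) = (1*0)*(4*(-1)) = 0*(-4) = 0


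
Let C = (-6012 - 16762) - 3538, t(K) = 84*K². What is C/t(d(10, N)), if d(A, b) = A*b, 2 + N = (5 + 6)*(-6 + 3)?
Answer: -3289/1286250 ≈ -0.0025570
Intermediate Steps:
N = -35 (N = -2 + (5 + 6)*(-6 + 3) = -2 + 11*(-3) = -2 - 33 = -35)
C = -26312 (C = -22774 - 3538 = -26312)
C/t(d(10, N)) = -26312/(84*(10*(-35))²) = -26312/(84*(-350)²) = -26312/(84*122500) = -26312/10290000 = -26312*1/10290000 = -3289/1286250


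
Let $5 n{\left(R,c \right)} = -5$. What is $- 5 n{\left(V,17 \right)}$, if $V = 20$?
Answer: $5$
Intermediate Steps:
$n{\left(R,c \right)} = -1$ ($n{\left(R,c \right)} = \frac{1}{5} \left(-5\right) = -1$)
$- 5 n{\left(V,17 \right)} = \left(-5\right) \left(-1\right) = 5$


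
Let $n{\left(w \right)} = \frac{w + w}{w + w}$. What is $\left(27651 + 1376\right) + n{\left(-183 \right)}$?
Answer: $29028$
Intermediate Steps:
$n{\left(w \right)} = 1$ ($n{\left(w \right)} = \frac{2 w}{2 w} = 2 w \frac{1}{2 w} = 1$)
$\left(27651 + 1376\right) + n{\left(-183 \right)} = \left(27651 + 1376\right) + 1 = 29027 + 1 = 29028$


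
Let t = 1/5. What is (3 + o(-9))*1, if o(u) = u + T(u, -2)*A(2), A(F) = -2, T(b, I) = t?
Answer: -32/5 ≈ -6.4000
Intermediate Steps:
t = ⅕ (t = 1*(⅕) = ⅕ ≈ 0.20000)
T(b, I) = ⅕
o(u) = -⅖ + u (o(u) = u + (⅕)*(-2) = u - ⅖ = -⅖ + u)
(3 + o(-9))*1 = (3 + (-⅖ - 9))*1 = (3 - 47/5)*1 = -32/5*1 = -32/5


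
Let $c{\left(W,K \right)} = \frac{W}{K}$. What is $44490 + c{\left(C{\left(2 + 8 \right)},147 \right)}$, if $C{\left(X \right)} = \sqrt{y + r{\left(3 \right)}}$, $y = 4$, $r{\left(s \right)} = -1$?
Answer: $44490 + \frac{\sqrt{3}}{147} \approx 44490.0$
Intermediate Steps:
$C{\left(X \right)} = \sqrt{3}$ ($C{\left(X \right)} = \sqrt{4 - 1} = \sqrt{3}$)
$44490 + c{\left(C{\left(2 + 8 \right)},147 \right)} = 44490 + \frac{\sqrt{3}}{147}$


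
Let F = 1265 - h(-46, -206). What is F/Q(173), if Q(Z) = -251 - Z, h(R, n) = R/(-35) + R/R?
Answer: -22097/7420 ≈ -2.9780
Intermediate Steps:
h(R, n) = 1 - R/35 (h(R, n) = R*(-1/35) + 1 = -R/35 + 1 = 1 - R/35)
F = 44194/35 (F = 1265 - (1 - 1/35*(-46)) = 1265 - (1 + 46/35) = 1265 - 1*81/35 = 1265 - 81/35 = 44194/35 ≈ 1262.7)
F/Q(173) = 44194/(35*(-251 - 1*173)) = 44194/(35*(-251 - 173)) = (44194/35)/(-424) = (44194/35)*(-1/424) = -22097/7420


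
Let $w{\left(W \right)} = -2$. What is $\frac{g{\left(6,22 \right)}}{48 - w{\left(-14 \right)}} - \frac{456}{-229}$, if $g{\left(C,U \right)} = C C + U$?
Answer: $\frac{18041}{5725} \approx 3.1513$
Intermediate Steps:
$g{\left(C,U \right)} = U + C^{2}$ ($g{\left(C,U \right)} = C^{2} + U = U + C^{2}$)
$\frac{g{\left(6,22 \right)}}{48 - w{\left(-14 \right)}} - \frac{456}{-229} = \frac{22 + 6^{2}}{48 - -2} - \frac{456}{-229} = \frac{22 + 36}{48 + 2} - - \frac{456}{229} = \frac{58}{50} + \frac{456}{229} = 58 \cdot \frac{1}{50} + \frac{456}{229} = \frac{29}{25} + \frac{456}{229} = \frac{18041}{5725}$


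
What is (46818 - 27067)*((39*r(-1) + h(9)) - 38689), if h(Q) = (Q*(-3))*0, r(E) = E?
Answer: -764916728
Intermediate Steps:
h(Q) = 0 (h(Q) = -3*Q*0 = 0)
(46818 - 27067)*((39*r(-1) + h(9)) - 38689) = (46818 - 27067)*((39*(-1) + 0) - 38689) = 19751*((-39 + 0) - 38689) = 19751*(-39 - 38689) = 19751*(-38728) = -764916728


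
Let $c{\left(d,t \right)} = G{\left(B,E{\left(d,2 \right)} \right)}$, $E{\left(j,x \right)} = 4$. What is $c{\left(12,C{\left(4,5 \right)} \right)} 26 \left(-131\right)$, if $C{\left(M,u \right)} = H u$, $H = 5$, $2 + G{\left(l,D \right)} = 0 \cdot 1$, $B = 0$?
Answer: $6812$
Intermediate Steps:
$G{\left(l,D \right)} = -2$ ($G{\left(l,D \right)} = -2 + 0 \cdot 1 = -2 + 0 = -2$)
$C{\left(M,u \right)} = 5 u$
$c{\left(d,t \right)} = -2$
$c{\left(12,C{\left(4,5 \right)} \right)} 26 \left(-131\right) = \left(-2\right) 26 \left(-131\right) = \left(-52\right) \left(-131\right) = 6812$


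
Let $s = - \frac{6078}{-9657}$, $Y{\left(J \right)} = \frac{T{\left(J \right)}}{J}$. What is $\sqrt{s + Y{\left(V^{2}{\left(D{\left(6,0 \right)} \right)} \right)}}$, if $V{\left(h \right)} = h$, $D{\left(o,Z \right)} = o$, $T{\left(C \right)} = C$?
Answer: $\frac{\sqrt{16883655}}{3219} \approx 1.2765$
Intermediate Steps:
$Y{\left(J \right)} = 1$ ($Y{\left(J \right)} = \frac{J}{J} = 1$)
$s = \frac{2026}{3219}$ ($s = \left(-6078\right) \left(- \frac{1}{9657}\right) = \frac{2026}{3219} \approx 0.62939$)
$\sqrt{s + Y{\left(V^{2}{\left(D{\left(6,0 \right)} \right)} \right)}} = \sqrt{\frac{2026}{3219} + 1} = \sqrt{\frac{5245}{3219}} = \frac{\sqrt{16883655}}{3219}$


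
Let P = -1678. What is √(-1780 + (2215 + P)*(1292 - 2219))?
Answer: I*√499579 ≈ 706.81*I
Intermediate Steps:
√(-1780 + (2215 + P)*(1292 - 2219)) = √(-1780 + (2215 - 1678)*(1292 - 2219)) = √(-1780 + 537*(-927)) = √(-1780 - 497799) = √(-499579) = I*√499579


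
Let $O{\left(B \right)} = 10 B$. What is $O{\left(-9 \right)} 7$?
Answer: $-630$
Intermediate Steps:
$O{\left(-9 \right)} 7 = 10 \left(-9\right) 7 = \left(-90\right) 7 = -630$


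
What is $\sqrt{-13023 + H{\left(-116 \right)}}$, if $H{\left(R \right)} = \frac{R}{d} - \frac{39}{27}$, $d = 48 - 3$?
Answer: $\frac{2 i \sqrt{732770}}{15} \approx 114.14 i$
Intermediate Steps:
$d = 45$ ($d = 48 - 3 = 45$)
$H{\left(R \right)} = - \frac{13}{9} + \frac{R}{45}$ ($H{\left(R \right)} = \frac{R}{45} - \frac{39}{27} = R \frac{1}{45} - \frac{13}{9} = \frac{R}{45} - \frac{13}{9} = - \frac{13}{9} + \frac{R}{45}$)
$\sqrt{-13023 + H{\left(-116 \right)}} = \sqrt{-13023 + \left(- \frac{13}{9} + \frac{1}{45} \left(-116\right)\right)} = \sqrt{-13023 - \frac{181}{45}} = \sqrt{- \frac{586216}{45}} = \frac{2 i \sqrt{732770}}{15}$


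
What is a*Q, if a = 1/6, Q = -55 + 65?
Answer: 5/3 ≈ 1.6667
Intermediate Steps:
Q = 10
a = ⅙ ≈ 0.16667
a*Q = (⅙)*10 = 5/3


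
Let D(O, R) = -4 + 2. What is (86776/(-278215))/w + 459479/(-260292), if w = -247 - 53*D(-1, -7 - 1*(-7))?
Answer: -2000222205477/1134535174220 ≈ -1.7630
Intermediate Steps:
D(O, R) = -2
w = -141 (w = -247 - 53*(-2) = -247 + 106 = -141)
(86776/(-278215))/w + 459479/(-260292) = (86776/(-278215))/(-141) + 459479/(-260292) = (86776*(-1/278215))*(-1/141) + 459479*(-1/260292) = -86776/278215*(-1/141) - 459479/260292 = 86776/39228315 - 459479/260292 = -2000222205477/1134535174220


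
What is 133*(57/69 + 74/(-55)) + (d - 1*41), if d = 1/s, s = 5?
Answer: -138993/1265 ≈ -109.88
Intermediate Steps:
d = ⅕ (d = 1/5 = ⅕ ≈ 0.20000)
133*(57/69 + 74/(-55)) + (d - 1*41) = 133*(57/69 + 74/(-55)) + (⅕ - 1*41) = 133*(57*(1/69) + 74*(-1/55)) + (⅕ - 41) = 133*(19/23 - 74/55) - 204/5 = 133*(-657/1265) - 204/5 = -87381/1265 - 204/5 = -138993/1265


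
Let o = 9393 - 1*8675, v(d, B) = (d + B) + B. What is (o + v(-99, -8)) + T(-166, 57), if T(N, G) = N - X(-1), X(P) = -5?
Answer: 442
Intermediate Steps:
T(N, G) = 5 + N (T(N, G) = N - 1*(-5) = N + 5 = 5 + N)
v(d, B) = d + 2*B (v(d, B) = (B + d) + B = d + 2*B)
o = 718 (o = 9393 - 8675 = 718)
(o + v(-99, -8)) + T(-166, 57) = (718 + (-99 + 2*(-8))) + (5 - 166) = (718 + (-99 - 16)) - 161 = (718 - 115) - 161 = 603 - 161 = 442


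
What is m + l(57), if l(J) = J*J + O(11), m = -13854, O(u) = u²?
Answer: -10484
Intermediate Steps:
l(J) = 121 + J² (l(J) = J*J + 11² = J² + 121 = 121 + J²)
m + l(57) = -13854 + (121 + 57²) = -13854 + (121 + 3249) = -13854 + 3370 = -10484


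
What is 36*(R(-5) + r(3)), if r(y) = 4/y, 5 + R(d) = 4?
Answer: 12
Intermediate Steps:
R(d) = -1 (R(d) = -5 + 4 = -1)
36*(R(-5) + r(3)) = 36*(-1 + 4/3) = 36*(⅓) = 12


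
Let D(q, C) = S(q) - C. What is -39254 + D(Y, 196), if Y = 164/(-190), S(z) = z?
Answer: -3747832/95 ≈ -39451.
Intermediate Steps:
Y = -82/95 (Y = 164*(-1/190) = -82/95 ≈ -0.86316)
D(q, C) = q - C
-39254 + D(Y, 196) = -39254 + (-82/95 - 1*196) = -39254 + (-82/95 - 196) = -39254 - 18702/95 = -3747832/95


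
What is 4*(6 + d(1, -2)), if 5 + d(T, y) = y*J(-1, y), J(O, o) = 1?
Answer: -4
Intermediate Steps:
d(T, y) = -5 + y (d(T, y) = -5 + y*1 = -5 + y)
4*(6 + d(1, -2)) = 4*(6 + (-5 - 2)) = 4*(6 - 7) = 4*(-1) = -4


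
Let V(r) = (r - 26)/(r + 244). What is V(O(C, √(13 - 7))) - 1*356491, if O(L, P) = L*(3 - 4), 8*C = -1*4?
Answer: -58108050/163 ≈ -3.5649e+5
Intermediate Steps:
C = -½ (C = (-1*4)/8 = (⅛)*(-4) = -½ ≈ -0.50000)
O(L, P) = -L (O(L, P) = L*(-1) = -L)
V(r) = (-26 + r)/(244 + r)
V(O(C, √(13 - 7))) - 1*356491 = (-26 - 1*(-½))/(244 - 1*(-½)) - 1*356491 = (-26 + ½)/(244 + ½) - 356491 = -51/2/(489/2) - 356491 = (2/489)*(-51/2) - 356491 = -17/163 - 356491 = -58108050/163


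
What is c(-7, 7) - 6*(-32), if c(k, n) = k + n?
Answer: 192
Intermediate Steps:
c(-7, 7) - 6*(-32) = (-7 + 7) - 6*(-32) = 0 + 192 = 192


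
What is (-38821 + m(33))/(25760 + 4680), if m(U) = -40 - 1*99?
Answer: -974/761 ≈ -1.2799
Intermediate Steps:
m(U) = -139 (m(U) = -40 - 99 = -139)
(-38821 + m(33))/(25760 + 4680) = (-38821 - 139)/(25760 + 4680) = -38960/30440 = -38960*1/30440 = -974/761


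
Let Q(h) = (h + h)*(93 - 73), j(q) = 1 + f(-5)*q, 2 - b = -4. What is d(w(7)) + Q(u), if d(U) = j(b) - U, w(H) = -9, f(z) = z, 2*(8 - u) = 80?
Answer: -1300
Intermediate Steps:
u = -32 (u = 8 - ½*80 = 8 - 40 = -32)
b = 6 (b = 2 - 1*(-4) = 2 + 4 = 6)
j(q) = 1 - 5*q
Q(h) = 40*h (Q(h) = (2*h)*20 = 40*h)
d(U) = -29 - U (d(U) = (1 - 5*6) - U = (1 - 30) - U = -29 - U)
d(w(7)) + Q(u) = (-29 - 1*(-9)) + 40*(-32) = (-29 + 9) - 1280 = -20 - 1280 = -1300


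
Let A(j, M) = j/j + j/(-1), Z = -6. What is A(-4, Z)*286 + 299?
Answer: 1729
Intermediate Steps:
A(j, M) = 1 - j (A(j, M) = 1 + j*(-1) = 1 - j)
A(-4, Z)*286 + 299 = (1 - 1*(-4))*286 + 299 = (1 + 4)*286 + 299 = 5*286 + 299 = 1430 + 299 = 1729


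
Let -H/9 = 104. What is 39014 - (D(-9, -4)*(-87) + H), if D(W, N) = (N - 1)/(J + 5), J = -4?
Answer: 39515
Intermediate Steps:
H = -936 (H = -9*104 = -936)
D(W, N) = -1 + N (D(W, N) = (N - 1)/(-4 + 5) = (-1 + N)/1 = (-1 + N)*1 = -1 + N)
39014 - (D(-9, -4)*(-87) + H) = 39014 - ((-1 - 4)*(-87) - 936) = 39014 - (-5*(-87) - 936) = 39014 - (435 - 936) = 39014 - 1*(-501) = 39014 + 501 = 39515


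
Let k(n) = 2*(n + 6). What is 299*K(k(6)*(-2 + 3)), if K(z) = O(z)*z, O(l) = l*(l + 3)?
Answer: 4650048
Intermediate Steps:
O(l) = l*(3 + l)
k(n) = 12 + 2*n (k(n) = 2*(6 + n) = 12 + 2*n)
K(z) = z**2*(3 + z) (K(z) = (z*(3 + z))*z = z**2*(3 + z))
299*K(k(6)*(-2 + 3)) = 299*(((12 + 2*6)*(-2 + 3))**2*(3 + (12 + 2*6)*(-2 + 3))) = 299*(((12 + 12)*1)**2*(3 + (12 + 12)*1)) = 299*((24*1)**2*(3 + 24*1)) = 299*(24**2*(3 + 24)) = 299*(576*27) = 299*15552 = 4650048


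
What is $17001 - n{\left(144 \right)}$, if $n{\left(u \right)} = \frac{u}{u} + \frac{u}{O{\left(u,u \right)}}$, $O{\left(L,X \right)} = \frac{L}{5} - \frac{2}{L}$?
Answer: $\frac{176119160}{10363} \approx 16995.0$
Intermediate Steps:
$O{\left(L,X \right)} = - \frac{2}{L} + \frac{L}{5}$ ($O{\left(L,X \right)} = L \frac{1}{5} - \frac{2}{L} = \frac{L}{5} - \frac{2}{L} = - \frac{2}{L} + \frac{L}{5}$)
$n{\left(u \right)} = 1 + \frac{u}{- \frac{2}{u} + \frac{u}{5}}$ ($n{\left(u \right)} = \frac{u}{u} + \frac{u}{- \frac{2}{u} + \frac{u}{5}} = 1 + \frac{u}{- \frac{2}{u} + \frac{u}{5}}$)
$17001 - n{\left(144 \right)} = 17001 - \frac{2 \left(-5 + 3 \cdot 144^{2}\right)}{-10 + 144^{2}} = 17001 - \frac{2 \left(-5 + 3 \cdot 20736\right)}{-10 + 20736} = 17001 - \frac{2 \left(-5 + 62208\right)}{20726} = 17001 - 2 \cdot \frac{1}{20726} \cdot 62203 = 17001 - \frac{62203}{10363} = \frac{176119160}{10363}$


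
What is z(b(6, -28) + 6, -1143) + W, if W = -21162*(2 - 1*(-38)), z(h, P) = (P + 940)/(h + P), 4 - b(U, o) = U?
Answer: -964140517/1139 ≈ -8.4648e+5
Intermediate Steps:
b(U, o) = 4 - U
z(h, P) = (940 + P)/(P + h)
W = -846480 (W = -21162*(2 + 38) = -21162*40 = -846480)
z(b(6, -28) + 6, -1143) + W = (940 - 1143)/(-1143 + ((4 - 1*6) + 6)) - 846480 = -203/(-1143 + ((4 - 6) + 6)) - 846480 = -203/(-1143 + (-2 + 6)) - 846480 = -203/(-1143 + 4) - 846480 = -203/(-1139) - 846480 = -1/1139*(-203) - 846480 = 203/1139 - 846480 = -964140517/1139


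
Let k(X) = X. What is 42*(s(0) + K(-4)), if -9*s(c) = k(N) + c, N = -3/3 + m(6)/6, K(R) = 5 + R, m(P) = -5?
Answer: 455/9 ≈ 50.556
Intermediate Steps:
N = -11/6 (N = -3/3 - 5/6 = -3*⅓ - 5*⅙ = -1 - ⅚ = -11/6 ≈ -1.8333)
s(c) = 11/54 - c/9 (s(c) = -(-11/6 + c)/9 = 11/54 - c/9)
42*(s(0) + K(-4)) = 42*((11/54 - ⅑*0) + (5 - 4)) = 42*((11/54 + 0) + 1) = 42*(11/54 + 1) = 42*(65/54) = 455/9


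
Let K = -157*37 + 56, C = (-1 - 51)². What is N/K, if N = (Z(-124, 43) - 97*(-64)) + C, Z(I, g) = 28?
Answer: -8940/5753 ≈ -1.5540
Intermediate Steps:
C = 2704 (C = (-52)² = 2704)
N = 8940 (N = (28 - 97*(-64)) + 2704 = (28 + 6208) + 2704 = 6236 + 2704 = 8940)
K = -5753 (K = -5809 + 56 = -5753)
N/K = 8940/(-5753) = 8940*(-1/5753) = -8940/5753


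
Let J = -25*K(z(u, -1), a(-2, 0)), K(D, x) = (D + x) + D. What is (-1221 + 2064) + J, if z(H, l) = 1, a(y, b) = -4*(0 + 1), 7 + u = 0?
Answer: 893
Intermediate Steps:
u = -7 (u = -7 + 0 = -7)
a(y, b) = -4 (a(y, b) = -4*1 = -4)
K(D, x) = x + 2*D
J = 50 (J = -25*(-4 + 2*1) = -25*(-4 + 2) = -25*(-2) = 50)
(-1221 + 2064) + J = (-1221 + 2064) + 50 = 843 + 50 = 893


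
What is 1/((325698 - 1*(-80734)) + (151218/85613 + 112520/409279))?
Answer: 35039603027/14241287460996246 ≈ 2.4604e-6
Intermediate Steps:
1/((325698 - 1*(-80734)) + (151218/85613 + 112520/409279)) = 1/((325698 + 80734) + (151218*(1/85613) + 112520*(1/409279))) = 1/(406432 + (151218/85613 + 112520/409279)) = 1/(406432 + 71523526582/35039603027) = 1/(14241287460996246/35039603027) = 35039603027/14241287460996246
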